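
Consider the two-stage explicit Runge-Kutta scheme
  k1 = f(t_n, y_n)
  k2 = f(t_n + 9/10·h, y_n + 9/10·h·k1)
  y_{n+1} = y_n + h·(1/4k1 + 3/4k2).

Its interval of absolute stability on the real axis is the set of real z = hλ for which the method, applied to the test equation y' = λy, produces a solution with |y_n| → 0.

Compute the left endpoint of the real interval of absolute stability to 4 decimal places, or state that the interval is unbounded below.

On y'=λy, z=hλ:
  k1=λy_n ⇒ h·k1=z·y_n;  k2=λ(1+9/10z)y_n ⇒ h·k2=z(1+9/10z)y_n
  y_{n+1}/y_n = 1 + 1/4z + 3/4z(1+9/10z) = 1 + z + 27/40z²
  R(z) = 1 + z + 27/40z².

Need |R(x)|<1, x<0.
x=-0.45: |R|=0.6867
R=1: x+27/40x²=0 ⇒ x=−40/27=-1.4815; min R=1−1/(4·27/40)=0.6296>−1
Confirm numerically:
  x=-1.411: |R|=0.93287 <1
  x=-1.288: |R|=0.83179 <1
  x=-1.212: |R|=0.77954 <1
  x=-0.698: |R|=0.63086 <1
  x=-1.625: |R|=1.15742 >1
  x=-1.615: |R|=1.14555 >1
  x=-1.572: |R|=1.09605 >1
Stable set (-1.4815, 0).

z* = -1.4815.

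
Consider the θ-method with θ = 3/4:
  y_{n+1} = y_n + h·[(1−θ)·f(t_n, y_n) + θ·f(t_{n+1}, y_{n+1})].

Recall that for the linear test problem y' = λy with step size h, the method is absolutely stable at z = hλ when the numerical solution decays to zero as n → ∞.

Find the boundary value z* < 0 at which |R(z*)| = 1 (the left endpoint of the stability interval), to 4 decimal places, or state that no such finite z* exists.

unbounded; (−∞, 0).

With y'=λy (z=hλ):
  y_{n+1} = y_n + z·[1/4·y_n + 3/4·y_{n+1}] ⇒ (1 − 3/4z)y_{n+1} = (1 + 1/4z)y_n
  Hence R(z) = (1 + 1/4z)/(1 − 3/4z).

Solve |R(x)|<1 on ℝ⁻.
x=-0.52: |R|=0.6259
x=-2: |R|=0.2000
x=-10: |R|=0.1765
x=-100: |R|=0.3158
θ=3/4≥1/2 ⇒ |1+1/4x|<|1−3/4x| ∀x<0 ⇒ interval (−∞,0).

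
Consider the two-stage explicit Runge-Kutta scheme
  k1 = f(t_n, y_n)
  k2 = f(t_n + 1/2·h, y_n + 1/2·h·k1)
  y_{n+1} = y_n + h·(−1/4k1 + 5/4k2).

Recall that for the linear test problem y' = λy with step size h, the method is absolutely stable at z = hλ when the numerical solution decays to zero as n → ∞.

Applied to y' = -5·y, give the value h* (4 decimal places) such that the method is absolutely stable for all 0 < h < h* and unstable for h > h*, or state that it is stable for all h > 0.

(-1.6000,0); λ=-5 ⇒ h* = (8/5)/5 = 0.3200.

On y'=λy, z=hλ:
  k1=λy_n ⇒ h·k1=z·y_n;  k2=λ(1+1/2z)y_n ⇒ h·k2=z(1+1/2z)y_n
  y_{n+1}/y_n = 1 − 1/4z + 5/4z(1+1/2z) = 1 + z + 5/8z²
  so R(z) = 1 + z + 5/8z².

Boundary: |R(x)|=1, x<0.
x=-0.69: |R|=0.6076
R=1: x+5/8x²=0 ⇒ x=−8/5=-1.6000; min R=1−1/(4·5/8)=0.6000>−1
Confirm numerically:
  x=-1.549: |R|=0.95063 <1
  x=-1.424: |R|=0.84336 <1
  x=-1.257: |R|=0.73053 <1
  x=-0.738: |R|=0.60240 <1
  x=-2.194: |R|=1.81452 >1
  x=-1.846: |R|=1.28382 >1
  x=-1.820: |R|=1.25025 >1
Stable set (-1.6000, 0).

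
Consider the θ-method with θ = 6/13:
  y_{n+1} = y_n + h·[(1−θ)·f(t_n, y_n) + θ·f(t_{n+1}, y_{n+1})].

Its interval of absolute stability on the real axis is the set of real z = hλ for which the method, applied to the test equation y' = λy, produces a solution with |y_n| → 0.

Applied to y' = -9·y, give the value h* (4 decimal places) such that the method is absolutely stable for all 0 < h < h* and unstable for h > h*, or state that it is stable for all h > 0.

With y'=λy (z=hλ):
  y_{n+1} = y_n + z·[7/13·y_n + 6/13·y_{n+1}] ⇒ (1 − 6/13z)y_{n+1} = (1 + 7/13z)y_n
  R(z) = (1 + 7/13z)/(1 − 6/13z).

Need |R(x)|<1, x<0.
x=-0.3: |R|=0.7365
R=−1: 1+7/13x = −1+6/13x ⇒ -1/13x=2 ⇒ x=2/(-1/13)=-26.0000
Confirm numerically:
  x=-24.019: |R|=0.98739 <1
  x=-15.180: |R|=0.89604 <1
  x=-12.683: |R|=0.85054 <1
  x=-26.565: |R|=1.00328 >1
  x=-26.371: |R|=1.00217 >1
  x=-26.370: |R|=1.00216 >1
Stable set (-26.0000, 0).

(-26.0000,0); λ=-9 ⇒ h* = (26)/9 = 2.8889.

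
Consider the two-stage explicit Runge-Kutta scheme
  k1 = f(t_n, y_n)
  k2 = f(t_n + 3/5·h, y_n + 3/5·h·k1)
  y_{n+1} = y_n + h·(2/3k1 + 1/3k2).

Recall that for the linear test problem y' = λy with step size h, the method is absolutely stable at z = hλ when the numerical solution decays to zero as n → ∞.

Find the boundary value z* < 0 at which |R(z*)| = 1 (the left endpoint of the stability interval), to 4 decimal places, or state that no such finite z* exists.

With y'=λy (z=hλ):
  k1=λy_n ⇒ h·k1=z·y_n;  k2=λ(1+3/5z)y_n ⇒ h·k2=z(1+3/5z)y_n
  y_{n+1}/y_n = 1 + 2/3z + 1/3z(1+3/5z) = 1 + z + 1/5z²
  ⇒ R(z) = 1 + z + 1/5z².

Need |R(x)|<1, x<0.
x=-0.32: |R|=0.7005
R=1: x+1/5x²=0 ⇒ x=−5=-5.0000; min R=1−1/(4·1/5)=-0.2500>−1
Confirm numerically:
  x=-4.967: |R|=0.96722 <1
  x=-4.410: |R|=0.47962 <1
  x=-4.070: |R|=0.24298 <1
  x=-2.980: |R|=0.20392 <1
  x=-5.548: |R|=1.60806 >1
  x=-5.063: |R|=1.06379 >1
So |R|<1 on (-5.0000, 0).

z* = -5.0000.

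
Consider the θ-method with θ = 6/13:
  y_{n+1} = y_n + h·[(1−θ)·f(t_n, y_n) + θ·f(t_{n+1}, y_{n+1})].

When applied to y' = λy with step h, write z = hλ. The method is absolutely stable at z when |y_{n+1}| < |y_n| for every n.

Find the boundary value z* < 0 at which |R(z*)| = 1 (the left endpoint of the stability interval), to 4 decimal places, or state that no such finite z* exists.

With y'=λy (z=hλ):
  y_{n+1} = y_n + z·[7/13·y_n + 6/13·y_{n+1}] ⇒ (1 − 6/13z)y_{n+1} = (1 + 7/13z)y_n
  so R(z) = (1 + 7/13z)/(1 − 6/13z).

Need |R(x)|<1, x<0.
x=-1.19: |R|=0.2319
R=−1: 1+7/13x = −1+6/13x ⇒ -1/13x=2 ⇒ x=2/(-1/13)=-26.0000
Confirm numerically:
  x=-24.062: |R|=0.98769 <1
  x=-17.286: |R|=0.92534 <1
  x=-17.214: |R|=0.92444 <1
  x=-26.346: |R|=1.00202 >1
  x=-26.183: |R|=1.00108 >1
Interval (-26.0000, 0).

left endpoint -26.0000.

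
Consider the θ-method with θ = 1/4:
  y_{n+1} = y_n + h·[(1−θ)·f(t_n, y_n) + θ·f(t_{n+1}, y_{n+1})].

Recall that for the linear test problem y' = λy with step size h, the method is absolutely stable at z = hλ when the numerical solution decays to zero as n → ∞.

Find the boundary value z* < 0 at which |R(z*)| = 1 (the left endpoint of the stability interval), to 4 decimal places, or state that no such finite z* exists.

z* = -4.0000.

Set f=λy, z=hλ:
  y_{n+1} = y_n + z·[3/4·y_n + 1/4·y_{n+1}] ⇒ (1 − 1/4z)y_{n+1} = (1 + 3/4z)y_n
  ⇒ R(z) = (1 + 3/4z)/(1 − 1/4z).

Boundary: |R(x)|=1, x<0.
x=-1.72: |R|=0.2028
R=−1: 1+3/4x = −1+1/4x ⇒ -1/2x=2 ⇒ x=2/(-1/2)=-4.0000
Confirm numerically:
  x=-3.754: |R|=0.93655 <1
  x=-2.417: |R|=0.50662 <1
  x=-2.165: |R|=0.40470 <1
  x=-2.099: |R|=0.37662 <1
  x=-4.583: |R|=1.13585 >1
  x=-4.405: |R|=1.09637 >1
  x=-4.169: |R|=1.04138 >1
So |R|<1 on (-4.0000, 0).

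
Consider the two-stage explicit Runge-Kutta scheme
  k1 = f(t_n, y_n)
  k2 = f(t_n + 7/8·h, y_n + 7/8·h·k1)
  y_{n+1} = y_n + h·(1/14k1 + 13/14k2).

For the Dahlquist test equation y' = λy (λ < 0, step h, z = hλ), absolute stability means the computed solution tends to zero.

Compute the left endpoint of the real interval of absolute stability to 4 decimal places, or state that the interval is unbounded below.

z* = -1.2308.

On y'=λy, z=hλ:
  k1=λy_n ⇒ h·k1=z·y_n;  k2=λ(1+7/8z)y_n ⇒ h·k2=z(1+7/8z)y_n
  y_{n+1}/y_n = 1 + 1/14z + 13/14z(1+7/8z) = 1 + z + 13/16z²
  ⇒ R(z) = 1 + z + 13/16z².

Find x<0 with |R(x)|<1.
x=-0.72: |R|=0.7012
R=1: x+13/16x²=0 ⇒ x=−16/13=-1.2308; min R=1−1/(4·13/16)=0.6923>−1
Confirm numerically:
  x=-1.070: |R|=0.86023 <1
  x=-1.007: |R|=0.81691 <1
  x=-0.515: |R|=0.70050 <1
  x=-1.819: |R|=1.86937 >1
  x=-1.758: |R|=1.75308 >1
  x=-1.520: |R|=1.35720 >1
Stable set (-1.2308, 0).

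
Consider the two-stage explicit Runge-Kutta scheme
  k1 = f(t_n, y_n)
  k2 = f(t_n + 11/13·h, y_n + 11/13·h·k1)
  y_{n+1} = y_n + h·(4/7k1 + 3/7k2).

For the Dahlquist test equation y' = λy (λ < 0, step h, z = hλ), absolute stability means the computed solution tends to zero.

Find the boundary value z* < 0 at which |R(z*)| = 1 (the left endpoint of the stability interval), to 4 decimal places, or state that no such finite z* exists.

left endpoint -2.7576.

On y'=λy, z=hλ:
  k1=λy_n ⇒ h·k1=z·y_n;  k2=λ(1+11/13z)y_n ⇒ h·k2=z(1+11/13z)y_n
  y_{n+1}/y_n = 1 + 4/7z + 3/7z(1+11/13z) = 1 + z + 33/91z²
  Hence R(z) = 1 + z + 33/91z².

Solve |R(x)|<1 on ℝ⁻.
x=-1.09: |R|=0.3408
R=1: x+33/91x²=0 ⇒ x=−91/33=-2.7576; min R=1−1/(4·33/91)=0.3106>−1
Confirm numerically:
  x=-2.648: |R|=0.89478 <1
  x=-2.239: |R|=0.57894 <1
  x=-2.235: |R|=0.57646 <1
  x=-3.258: |R|=1.59124 >1
  x=-3.004: |R|=1.26845 >1
So |R|<1 on (-2.7576, 0).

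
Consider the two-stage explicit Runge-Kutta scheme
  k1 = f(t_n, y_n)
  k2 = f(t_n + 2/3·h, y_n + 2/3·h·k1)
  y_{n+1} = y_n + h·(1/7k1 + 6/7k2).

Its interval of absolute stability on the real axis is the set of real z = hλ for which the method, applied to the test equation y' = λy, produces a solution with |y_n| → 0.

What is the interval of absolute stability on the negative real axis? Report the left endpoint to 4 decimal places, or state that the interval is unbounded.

z∈(-1.7500,0).

Test eqn y'=λy, z=hλ:
  k1=λy_n ⇒ h·k1=z·y_n;  k2=λ(1+2/3z)y_n ⇒ h·k2=z(1+2/3z)y_n
  y_{n+1}/y_n = 1 + 1/7z + 6/7z(1+2/3z) = 1 + z + 4/7z²
  so R(z) = 1 + z + 4/7z².

Solve |R(x)|<1 on ℝ⁻.
x=-0.82: |R|=0.5642
R=1: x+4/7x²=0 ⇒ x=−7/4=-1.7500; min R=1−1/(4·4/7)=0.5625>−1
Confirm numerically:
  x=-1.507: |R|=0.79074 <1
  x=-1.500: |R|=0.78571 <1
  x=-1.420: |R|=0.73223 <1
  x=-0.784: |R|=0.56723 <1
  x=-2.050: |R|=1.35143 >1
  x=-1.865: |R|=1.12256 >1
  x=-1.821: |R|=1.07388 >1
So |R|<1 on (-1.7500, 0).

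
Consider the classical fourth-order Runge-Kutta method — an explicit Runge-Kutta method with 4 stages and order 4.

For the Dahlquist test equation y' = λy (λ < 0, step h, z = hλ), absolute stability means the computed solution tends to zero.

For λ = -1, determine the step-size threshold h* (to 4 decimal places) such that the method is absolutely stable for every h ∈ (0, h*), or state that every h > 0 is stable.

Set f=λy, z=hλ:
  order 4, 4-stage ⇒ R(z)=1+z+z^2/2+z^3/6+z^4/24
  (e.g. R(-0.46)=0.63144, |R|=0.63144)

Need |R(x)|<1, x<0.
x=-0.46: |R|=0.6314
|R(-2.84)|=1.0857 |R(-1.83)|=0.2903 |R(-1.07)|=0.3529
Bisect:
  x_lo=-3.6500 |R|=3.3020  x_hi=-0.1159 |R|=0.8906
  mid=-1.88293 |R|=0.30090 →hi
  mid=-2.76646 |R|=0.97197 →hi
  mid=-3.20822 |R|=1.84871 →lo
  mid=-2.98734 |R|=1.34987 →lo
  mid=-2.87690 |R|=1.14712 →lo
  mid=-2.82168 |R|=1.05625 →lo
  mid=-2.79407 |R|=1.01331 →lo
  mid=-2.78026 |R|=0.99244 →hi
  mid=-2.78716 |R|=1.00282 →lo
  mid=-2.78371 |R|=0.99762 →hi
  ...
  [-2.78544,-2.78522] ⇒ x*=-2.7853
Interval (-2.7853, 0).

(-2.7853,0); λ=-1 ⇒ h* = 2.7853.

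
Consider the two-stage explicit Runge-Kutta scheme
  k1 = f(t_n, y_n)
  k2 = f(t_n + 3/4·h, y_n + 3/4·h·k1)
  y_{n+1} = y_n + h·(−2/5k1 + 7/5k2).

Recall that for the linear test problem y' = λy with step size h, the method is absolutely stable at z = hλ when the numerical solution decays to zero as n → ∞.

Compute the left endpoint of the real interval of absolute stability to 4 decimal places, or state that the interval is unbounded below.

left endpoint -0.9524.

With y'=λy (z=hλ):
  k1=λy_n ⇒ h·k1=z·y_n;  k2=λ(1+3/4z)y_n ⇒ h·k2=z(1+3/4z)y_n
  y_{n+1}/y_n = 1 − 2/5z + 7/5z(1+3/4z) = 1 + z + 21/20z²
  R(z) = 1 + z + 21/20z².

Boundary: |R(x)|=1, x<0.
x=-0.94: |R|=0.9878
R=1: x+21/20x²=0 ⇒ x=−20/21=-0.9524; min R=1−1/(4·21/20)=0.7619>−1
Confirm numerically:
  x=-0.811: |R|=0.87961 <1
  x=-0.675: |R|=0.80341 <1
  x=-0.640: |R|=0.79008 <1
  x=-0.451: |R|=0.76257 <1
  x=-1.227: |R|=1.35381 >1
  x=-0.988: |R|=1.03695 >1
Interval (-0.9524, 0).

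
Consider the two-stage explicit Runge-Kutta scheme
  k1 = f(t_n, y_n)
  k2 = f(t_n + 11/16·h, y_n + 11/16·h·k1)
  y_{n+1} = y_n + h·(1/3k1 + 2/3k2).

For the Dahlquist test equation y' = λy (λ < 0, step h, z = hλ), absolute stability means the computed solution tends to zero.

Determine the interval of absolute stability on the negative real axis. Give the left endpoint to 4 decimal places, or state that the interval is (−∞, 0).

z∈(-2.1818,0).

Test eqn y'=λy, z=hλ:
  k1=λy_n ⇒ h·k1=z·y_n;  k2=λ(1+11/16z)y_n ⇒ h·k2=z(1+11/16z)y_n
  y_{n+1}/y_n = 1 + 1/3z + 2/3z(1+11/16z) = 1 + z + 11/24z²
  ⇒ R(z) = 1 + z + 11/24z².

Find x<0 with |R(x)|<1.
x=-1.64: |R|=0.5927
R=1: x+11/24x²=0 ⇒ x=−24/11=-2.1818; min R=1−1/(4·11/24)=0.4545>−1
Confirm numerically:
  x=-1.692: |R|=0.62015 <1
  x=-1.572: |R|=0.56063 <1
  x=-0.875: |R|=0.47591 <1
  x=-2.747: |R|=1.71159 >1
  x=-2.305: |R|=1.13014 >1
Interval (-2.1818, 0).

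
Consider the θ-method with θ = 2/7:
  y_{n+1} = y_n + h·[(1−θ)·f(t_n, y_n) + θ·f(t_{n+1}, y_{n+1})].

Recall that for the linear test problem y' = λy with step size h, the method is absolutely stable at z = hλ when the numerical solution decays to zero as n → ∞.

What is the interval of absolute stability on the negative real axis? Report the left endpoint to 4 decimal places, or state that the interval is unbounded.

Test eqn y'=λy, z=hλ:
  y_{n+1} = y_n + z·[5/7·y_n + 2/7·y_{n+1}] ⇒ (1 − 2/7z)y_{n+1} = (1 + 5/7z)y_n
  R(z) = (1 + 5/7z)/(1 − 2/7z).

Need |R(x)|<1, x<0.
x=-0.79: |R|=0.3555
R=−1: 1+5/7x = −1+2/7x ⇒ -3/7x=2 ⇒ x=2/(-3/7)=-4.6667
Confirm numerically:
  x=-3.042: |R|=0.62748 <1
  x=-2.832: |R|=0.56538 <1
  x=-2.605: |R|=0.49345 <1
  x=-1.935: |R|=0.24609 <1
  x=-5.252: |R|=1.10032 >1
  x=-5.200: |R|=1.09195 >1
  x=-4.729: |R|=1.01136 >1
So |R|<1 on (-4.6667, 0).

z∈(-4.6667,0).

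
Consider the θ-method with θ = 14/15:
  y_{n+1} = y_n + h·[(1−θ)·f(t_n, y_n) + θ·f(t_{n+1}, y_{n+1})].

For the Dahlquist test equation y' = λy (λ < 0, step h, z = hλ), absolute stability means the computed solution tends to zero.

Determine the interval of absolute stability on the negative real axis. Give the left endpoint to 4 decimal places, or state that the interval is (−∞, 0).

Set f=λy, z=hλ:
  y_{n+1} = y_n + z·[1/15·y_n + 14/15·y_{n+1}] ⇒ (1 − 14/15z)y_{n+1} = (1 + 1/15z)y_n
  so R(z) = (1 + 1/15z)/(1 − 14/15z).

Find x<0 with |R(x)|<1.
x=-1.63: |R|=0.3535
x=-2: |R|=0.3023
x=-10: |R|=0.0323
x=-100: |R|=0.0601
θ=14/15≥1/2 ⇒ |1+1/15x|<|1−14/15x| ∀x<0 ⇒ interval (−∞,0).

interval (−∞, 0).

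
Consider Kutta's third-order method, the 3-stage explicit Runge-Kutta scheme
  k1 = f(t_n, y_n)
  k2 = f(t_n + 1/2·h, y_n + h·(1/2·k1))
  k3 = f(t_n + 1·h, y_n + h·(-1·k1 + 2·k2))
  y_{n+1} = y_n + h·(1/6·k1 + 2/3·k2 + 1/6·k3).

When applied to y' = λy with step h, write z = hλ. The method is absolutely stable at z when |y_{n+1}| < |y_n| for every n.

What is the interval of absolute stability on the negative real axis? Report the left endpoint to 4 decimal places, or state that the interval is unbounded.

(-2.5127, 0).

With y'=λy (z=hλ):
  order 3, 3-stage ⇒ R(z)=1+z+z^2/2+z^3/6
  (e.g. R(-0.72)=0.47699, |R|=0.47699)

Need |R(x)|<1, x<0.
x=-0.72: |R|=0.4770
|R(-2.86)|=1.6691 |R(-1.71)|=0.0813 |R(-0.5)|=0.6042
Bisect:
  x_lo=-3.3665 |R|=3.0587  x_hi=-0.3915 |R|=0.6752
  mid=-1.87897 |R|=0.21934 →hi
  mid=-2.62273 |R|=1.19021 →lo
  mid=-2.25085 |R|=0.61828 →hi
  mid=-2.43679 |R|=0.87941 →hi
  mid=-2.52976 |R|=1.02820 →lo
  mid=-2.48328 |R|=0.95220 →hi
  mid=-2.50652 |R|=0.98979 →hi
  mid=-2.51814 |R|=1.00889 →lo
  ...
  [-2.51287,-2.51269] ⇒ x*=-2.5127
So |R|<1 on (-2.5127, 0).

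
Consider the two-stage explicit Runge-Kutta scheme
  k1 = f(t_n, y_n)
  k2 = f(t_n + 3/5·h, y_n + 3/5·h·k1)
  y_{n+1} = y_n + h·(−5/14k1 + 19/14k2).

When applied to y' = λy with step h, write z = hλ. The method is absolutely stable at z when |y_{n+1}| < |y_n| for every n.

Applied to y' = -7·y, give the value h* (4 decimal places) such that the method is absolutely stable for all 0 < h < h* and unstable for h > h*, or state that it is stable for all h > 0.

(-1.2281,0); λ=-7 ⇒ h* = (70/57)/7 = 0.1754.

Test eqn y'=λy, z=hλ:
  k1=λy_n ⇒ h·k1=z·y_n;  k2=λ(1+3/5z)y_n ⇒ h·k2=z(1+3/5z)y_n
  y_{n+1}/y_n = 1 − 5/14z + 19/14z(1+3/5z) = 1 + z + 57/70z²
  ⇒ R(z) = 1 + z + 57/70z².

Find x<0 with |R(x)|<1.
x=-0.7: |R|=0.6990
R=1: x+57/70x²=0 ⇒ x=−70/57=-1.2281; min R=1−1/(4·57/70)=0.6930>−1
Confirm numerically:
  x=-1.052: |R|=0.84917 <1
  x=-0.913: |R|=0.76576 <1
  x=-0.662: |R|=0.69486 <1
  x=-1.630: |R|=1.53348 >1
  x=-1.440: |R|=1.24850 >1
So |R|<1 on (-1.2281, 0).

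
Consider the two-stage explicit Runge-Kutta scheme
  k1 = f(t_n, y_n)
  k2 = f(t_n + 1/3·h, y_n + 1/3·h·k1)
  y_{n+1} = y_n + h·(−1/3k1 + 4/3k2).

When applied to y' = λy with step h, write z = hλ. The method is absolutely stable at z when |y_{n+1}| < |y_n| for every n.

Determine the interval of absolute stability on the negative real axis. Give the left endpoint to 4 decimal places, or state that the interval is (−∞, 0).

z∈(-2.2500,0).

On y'=λy, z=hλ:
  k1=λy_n ⇒ h·k1=z·y_n;  k2=λ(1+1/3z)y_n ⇒ h·k2=z(1+1/3z)y_n
  y_{n+1}/y_n = 1 − 1/3z + 4/3z(1+1/3z) = 1 + z + 4/9z²
  ⇒ R(z) = 1 + z + 4/9z².

Solve |R(x)|<1 on ℝ⁻.
x=-0.74: |R|=0.5034
R=1: x+4/9x²=0 ⇒ x=−9/4=-2.2500; min R=1−1/(4·4/9)=0.4375>−1
Confirm numerically:
  x=-1.190: |R|=0.43938 <1
  x=-1.122: |R|=0.43750 <1
  x=-1.014: |R|=0.44298 <1
  x=-0.940: |R|=0.45271 <1
  x=-2.791: |R|=1.67108 >1
  x=-2.660: |R|=1.48471 >1
Stable set (-2.2500, 0).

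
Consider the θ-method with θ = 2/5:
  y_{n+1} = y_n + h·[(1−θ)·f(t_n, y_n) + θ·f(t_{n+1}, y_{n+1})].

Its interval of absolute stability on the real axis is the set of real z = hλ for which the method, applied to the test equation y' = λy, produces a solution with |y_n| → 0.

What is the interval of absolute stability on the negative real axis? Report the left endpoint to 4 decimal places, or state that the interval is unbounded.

(-10.0000, 0).

Set f=λy, z=hλ:
  y_{n+1} = y_n + z·[3/5·y_n + 2/5·y_{n+1}] ⇒ (1 − 2/5z)y_{n+1} = (1 + 3/5z)y_n
  Hence R(z) = (1 + 3/5z)/(1 − 2/5z).

Solve |R(x)|<1 on ℝ⁻.
x=-1.15: |R|=0.2123
R=−1: 1+3/5x = −1+2/5x ⇒ -1/5x=2 ⇒ x=2/(-1/5)=-10.0000
Confirm numerically:
  x=-7.155: |R|=0.85267 <1
  x=-6.659: |R|=0.81761 <1
  x=-4.881: |R|=0.65323 <1
  x=-4.465: |R|=0.60266 <1
  x=-10.575: |R|=1.02199 >1
  x=-10.253: |R|=1.00992 >1
  x=-10.074: |R|=1.00294 >1
So |R|<1 on (-10.0000, 0).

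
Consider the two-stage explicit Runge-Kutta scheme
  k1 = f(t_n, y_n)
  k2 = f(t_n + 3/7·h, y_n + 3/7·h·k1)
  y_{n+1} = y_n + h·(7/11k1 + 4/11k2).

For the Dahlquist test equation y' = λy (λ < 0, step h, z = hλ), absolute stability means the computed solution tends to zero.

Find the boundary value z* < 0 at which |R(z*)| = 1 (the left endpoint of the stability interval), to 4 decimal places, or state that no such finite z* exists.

left endpoint -6.4167.

Test eqn y'=λy, z=hλ:
  k1=λy_n ⇒ h·k1=z·y_n;  k2=λ(1+3/7z)y_n ⇒ h·k2=z(1+3/7z)y_n
  y_{n+1}/y_n = 1 + 7/11z + 4/11z(1+3/7z) = 1 + z + 12/77z²
  Hence R(z) = 1 + z + 12/77z².

Solve |R(x)|<1 on ℝ⁻.
x=-0.9: |R|=0.2262
R=1: x+12/77x²=0 ⇒ x=−77/12=-6.4167; min R=1−1/(4·12/77)=-0.6042>−1
Confirm numerically:
  x=-5.150: |R|=0.01662 <1
  x=-5.005: |R|=0.10110 <1
  x=-4.472: |R|=0.35531 <1
  x=-3.561: |R|=0.58478 <1
  x=-6.981: |R|=1.61397 >1
  x=-6.764: |R|=1.36613 >1
  x=-6.495: |R|=1.07929 >1
Stable set (-6.4167, 0).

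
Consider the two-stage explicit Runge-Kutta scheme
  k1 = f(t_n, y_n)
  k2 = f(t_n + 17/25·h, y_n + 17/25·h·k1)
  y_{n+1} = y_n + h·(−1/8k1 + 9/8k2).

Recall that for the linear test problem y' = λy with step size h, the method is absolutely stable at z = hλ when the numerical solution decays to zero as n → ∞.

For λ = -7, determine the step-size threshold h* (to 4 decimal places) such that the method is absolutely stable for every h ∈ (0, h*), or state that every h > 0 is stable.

Set f=λy, z=hλ:
  k1=λy_n ⇒ h·k1=z·y_n;  k2=λ(1+17/25z)y_n ⇒ h·k2=z(1+17/25z)y_n
  y_{n+1}/y_n = 1 − 1/8z + 9/8z(1+17/25z) = 1 + z + 153/200z²
  ⇒ R(z) = 1 + z + 153/200z².

Find x<0 with |R(x)|<1.
x=-1.17: |R|=0.8772
R=1: x+153/200x²=0 ⇒ x=−200/153=-1.3072; min R=1−1/(4·153/200)=0.6732>−1
Confirm numerically:
  x=-1.170: |R|=0.87721 <1
  x=-0.601: |R|=0.67532 <1
  x=-0.555: |R|=0.68064 <1
  x=-1.907: |R|=1.87504 >1
  x=-1.477: |R|=1.19187 >1
Stable set (-1.3072, 0).

(-1.3072,0); λ=-7 ⇒ h* = (200/153)/7 = 0.1867.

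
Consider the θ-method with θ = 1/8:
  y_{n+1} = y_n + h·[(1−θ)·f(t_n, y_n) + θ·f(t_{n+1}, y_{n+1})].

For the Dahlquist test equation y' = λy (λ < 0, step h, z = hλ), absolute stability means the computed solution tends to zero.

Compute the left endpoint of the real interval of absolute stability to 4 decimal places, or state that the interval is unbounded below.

left endpoint -2.6667.

With y'=λy (z=hλ):
  y_{n+1} = y_n + z·[7/8·y_n + 1/8·y_{n+1}] ⇒ (1 − 1/8z)y_{n+1} = (1 + 7/8z)y_n
  ⇒ R(z) = (1 + 7/8z)/(1 − 1/8z).

Solve |R(x)|<1 on ℝ⁻.
x=-1.04: |R|=0.0796
R=−1: 1+7/8x = −1+1/8x ⇒ -3/4x=2 ⇒ x=2/(-3/4)=-2.6667
Confirm numerically:
  x=-2.413: |R|=0.85384 <1
  x=-2.326: |R|=0.80205 <1
  x=-1.970: |R|=0.58074 <1
  x=-3.245: |R|=1.30858 >1
  x=-2.969: |R|=1.16538 >1
  x=-2.707: |R|=1.02260 >1
So |R|<1 on (-2.6667, 0).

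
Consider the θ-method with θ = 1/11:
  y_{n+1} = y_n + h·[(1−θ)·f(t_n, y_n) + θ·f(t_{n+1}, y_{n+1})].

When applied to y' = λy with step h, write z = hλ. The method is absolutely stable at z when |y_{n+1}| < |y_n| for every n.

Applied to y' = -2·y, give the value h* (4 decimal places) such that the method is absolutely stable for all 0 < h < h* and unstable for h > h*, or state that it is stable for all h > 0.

(-2.4444,0); λ=-2 ⇒ h* = (22/9)/2 = 1.2222.

Test eqn y'=λy, z=hλ:
  y_{n+1} = y_n + z·[10/11·y_n + 1/11·y_{n+1}] ⇒ (1 − 1/11z)y_{n+1} = (1 + 10/11z)y_n
  R(z) = (1 + 10/11z)/(1 − 1/11z).

Need |R(x)|<1, x<0.
x=-1.29: |R|=0.1546
R=−1: 1+10/11x = −1+1/11x ⇒ -9/11x=2 ⇒ x=2/(-9/11)=-2.4444
Confirm numerically:
  x=-2.267: |R|=0.87963 <1
  x=-1.738: |R|=0.50086 <1
  x=-1.236: |R|=0.11115 <1
  x=-1.004: |R|=0.07997 <1
  x=-2.942: |R|=1.32119 >1
  x=-2.878: |R|=1.28116 >1
  x=-2.847: |R|=1.26165 >1
Stable set (-2.4444, 0).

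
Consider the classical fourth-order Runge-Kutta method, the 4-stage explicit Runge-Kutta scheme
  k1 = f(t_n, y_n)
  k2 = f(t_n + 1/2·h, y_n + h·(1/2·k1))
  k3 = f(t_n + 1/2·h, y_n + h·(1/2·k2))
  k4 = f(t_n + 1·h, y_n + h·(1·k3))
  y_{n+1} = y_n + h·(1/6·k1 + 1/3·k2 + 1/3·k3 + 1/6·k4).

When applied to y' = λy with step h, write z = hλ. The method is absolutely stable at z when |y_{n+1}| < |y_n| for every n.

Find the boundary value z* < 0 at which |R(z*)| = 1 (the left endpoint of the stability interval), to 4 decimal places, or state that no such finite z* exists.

Test eqn y'=λy, z=hλ:
  order 4, 4-stage ⇒ R(z)=1+z+z^2/2+z^3/6+z^4/24
  (e.g. R(-0.38)=0.68392, |R|=0.68392)

Solve |R(x)|<1 on ℝ⁻.
x=-0.38: |R|=0.6839
|R(-3.1)|=1.5878 |R(-2.85)|=1.1020 |R(-0.54)|=0.5831
Bisect:
  x_lo=-3.3833 |R|=2.3449  x_hi=-0.1730 |R|=0.8411
  mid=-1.77814 |R|=0.28227 →hi
  mid=-2.58072 |R|=0.73290 →hi
  mid=-2.98201 |R|=1.33942 →lo
  mid=-2.78136 |R|=0.99409 →hi
  mid=-2.88168 |R|=1.15532 →lo
  mid=-2.83152 |R|=1.07197 →lo
  mid=-2.80644 |R|=1.03236 →lo
  mid=-2.79390 |R|=1.01306 →lo
  mid=-2.78763 |R|=1.00353 →lo
  mid=-2.78450 |R|=0.99880 →hi
  ...
  [-2.78548,-2.78528] ⇒ x*=-2.7853
So |R|<1 on (-2.7853, 0).

z* = -2.7853.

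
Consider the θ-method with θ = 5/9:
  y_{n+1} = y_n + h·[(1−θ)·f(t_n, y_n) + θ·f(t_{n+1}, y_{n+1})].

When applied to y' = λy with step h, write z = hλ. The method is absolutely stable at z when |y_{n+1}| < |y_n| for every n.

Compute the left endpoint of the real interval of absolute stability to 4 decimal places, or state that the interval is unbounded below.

Set f=λy, z=hλ:
  y_{n+1} = y_n + z·[4/9·y_n + 5/9·y_{n+1}] ⇒ (1 − 5/9z)y_{n+1} = (1 + 4/9z)y_n
  ⇒ R(z) = (1 + 4/9z)/(1 − 5/9z).

Find x<0 with |R(x)|<1.
x=-0.73: |R|=0.4806
x=-2: |R|=0.0526
x=-10: |R|=0.5254
x=-100: |R|=0.7682
θ=5/9≥1/2 ⇒ |1+4/9x|<|1−5/9x| ∀x<0 ⇒ stable on all of ℝ⁻.

interval (−∞, 0).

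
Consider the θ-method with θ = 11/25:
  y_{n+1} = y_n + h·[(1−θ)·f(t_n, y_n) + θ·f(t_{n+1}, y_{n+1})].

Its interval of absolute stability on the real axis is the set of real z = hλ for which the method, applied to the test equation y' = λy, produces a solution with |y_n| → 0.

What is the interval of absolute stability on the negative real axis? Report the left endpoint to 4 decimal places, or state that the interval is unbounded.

On y'=λy, z=hλ:
  y_{n+1} = y_n + z·[14/25·y_n + 11/25·y_{n+1}] ⇒ (1 − 11/25z)y_{n+1} = (1 + 14/25z)y_n
  Hence R(z) = (1 + 14/25z)/(1 − 11/25z).

Need |R(x)|<1, x<0.
x=-0.44: |R|=0.6314
R=−1: 1+14/25x = −1+11/25x ⇒ -3/25x=2 ⇒ x=2/(-3/25)=-16.6667
Confirm numerically:
  x=-16.114: |R|=0.99180 <1
  x=-14.364: |R|=0.96225 <1
  x=-13.830: |R|=0.95196 <1
  x=-7.713: |R|=0.75546 <1
  x=-16.852: |R|=1.00264 >1
  x=-16.777: |R|=1.00158 >1
Stable set (-16.6667, 0).

z∈(-16.6667,0).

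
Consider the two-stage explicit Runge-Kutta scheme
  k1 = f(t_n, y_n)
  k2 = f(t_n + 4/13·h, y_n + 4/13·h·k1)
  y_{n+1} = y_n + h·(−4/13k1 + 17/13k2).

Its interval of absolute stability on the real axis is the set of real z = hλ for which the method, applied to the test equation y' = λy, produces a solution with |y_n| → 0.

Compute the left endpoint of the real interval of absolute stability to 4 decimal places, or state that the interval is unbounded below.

z* = -2.4853.

Test eqn y'=λy, z=hλ:
  k1=λy_n ⇒ h·k1=z·y_n;  k2=λ(1+4/13z)y_n ⇒ h·k2=z(1+4/13z)y_n
  y_{n+1}/y_n = 1 − 4/13z + 17/13z(1+4/13z) = 1 + z + 68/169z²
  ⇒ R(z) = 1 + z + 68/169z².

Boundary: |R(x)|=1, x<0.
x=-0.63: |R|=0.5297
R=1: x+68/169x²=0 ⇒ x=−169/68=-2.4853; min R=1−1/(4·68/169)=0.3787>−1
Confirm numerically:
  x=-2.291: |R|=0.82090 <1
  x=-2.070: |R|=0.65410 <1
  x=-1.916: |R|=0.56111 <1
  x=-2.802: |R|=1.35706 >1
  x=-2.673: |R|=1.20188 >1
  x=-2.561: |R|=1.07801 >1
So |R|<1 on (-2.4853, 0).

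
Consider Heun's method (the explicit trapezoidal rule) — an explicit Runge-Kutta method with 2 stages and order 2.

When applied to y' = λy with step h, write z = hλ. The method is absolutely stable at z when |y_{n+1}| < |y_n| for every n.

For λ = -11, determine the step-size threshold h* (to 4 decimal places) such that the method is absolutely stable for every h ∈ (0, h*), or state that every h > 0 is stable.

With y'=λy (z=hλ):
  order 2, 2-stage ⇒ R(z)=1+z+z^2/2
  (e.g. R(-0.73)=0.53645, |R|=0.53645)

Boundary: |R(x)|=1, x<0.
x=-0.73: |R|=0.5364
|R(-1.82)|=0.8362 |R(-1.34)|=0.5578 |R(-0.52)|=0.6152
Bisect:
  x_lo=-2.8825 |R|=2.2719  x_hi=-0.3952 |R|=0.6829
  mid=-1.63886 |R|=0.70407 →hi
  mid=-2.26067 |R|=1.29465 →lo
  mid=-1.94977 |R|=0.95103 →hi
  mid=-2.10522 |R|=1.11076 →lo
  mid=-2.02749 |R|=1.02787 →lo
  mid=-1.98863 |R|=0.98870 →hi
  mid=-2.00806 |R|=1.00810 →lo
  mid=-1.99835 |R|=0.99835 →hi
  mid=-2.00320 |R|=1.00321 →lo
  ...
  [-2.00002,-1.99987] ⇒ x*=-2.0000
Stable set (-2.0000, 0).

(-2.0000,0); λ=-11 ⇒ h* = 0.1818.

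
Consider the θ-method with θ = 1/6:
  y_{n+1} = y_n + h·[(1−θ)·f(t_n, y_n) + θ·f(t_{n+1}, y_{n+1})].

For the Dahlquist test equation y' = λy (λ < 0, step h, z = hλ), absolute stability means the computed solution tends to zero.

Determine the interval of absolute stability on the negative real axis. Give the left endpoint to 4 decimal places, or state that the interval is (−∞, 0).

With y'=λy (z=hλ):
  y_{n+1} = y_n + z·[5/6·y_n + 1/6·y_{n+1}] ⇒ (1 − 1/6z)y_{n+1} = (1 + 5/6z)y_n
  ⇒ R(z) = (1 + 5/6z)/(1 − 1/6z).

Find x<0 with |R(x)|<1.
x=-0.67: |R|=0.3973
R=−1: 1+5/6x = −1+1/6x ⇒ -2/3x=2 ⇒ x=2/(-2/3)=-3.0000
Confirm numerically:
  x=-2.807: |R|=0.91234 <1
  x=-2.622: |R|=0.82463 <1
  x=-2.467: |R|=0.74820 <1
  x=-1.668: |R|=0.30516 <1
  x=-3.410: |R|=1.17428 >1
  x=-3.211: |R|=1.09163 >1
  x=-3.114: |R|=1.05003 >1
Interval (-3.0000, 0).

z∈(-3.0000,0).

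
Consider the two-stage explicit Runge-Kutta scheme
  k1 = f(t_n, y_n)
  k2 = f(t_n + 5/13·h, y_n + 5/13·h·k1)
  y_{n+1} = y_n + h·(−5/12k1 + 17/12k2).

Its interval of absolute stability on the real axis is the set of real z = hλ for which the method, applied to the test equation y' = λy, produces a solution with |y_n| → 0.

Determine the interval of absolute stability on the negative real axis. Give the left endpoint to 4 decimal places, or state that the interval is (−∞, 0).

With y'=λy (z=hλ):
  k1=λy_n ⇒ h·k1=z·y_n;  k2=λ(1+5/13z)y_n ⇒ h·k2=z(1+5/13z)y_n
  y_{n+1}/y_n = 1 − 5/12z + 17/12z(1+5/13z) = 1 + z + 85/156z²
  R(z) = 1 + z + 85/156z².

Find x<0 with |R(x)|<1.
x=-1.29: |R|=0.6167
R=1: x+85/156x²=0 ⇒ x=−156/85=-1.8353; min R=1−1/(4·85/156)=0.5412>−1
Confirm numerically:
  x=-1.792: |R|=0.95773 <1
  x=-1.386: |R|=0.66070 <1
  x=-1.243: |R|=0.59885 <1
  x=-2.414: |R|=1.76118 >1
  x=-2.173: |R|=1.39985 >1
Interval (-1.8353, 0).

(-1.8353, 0).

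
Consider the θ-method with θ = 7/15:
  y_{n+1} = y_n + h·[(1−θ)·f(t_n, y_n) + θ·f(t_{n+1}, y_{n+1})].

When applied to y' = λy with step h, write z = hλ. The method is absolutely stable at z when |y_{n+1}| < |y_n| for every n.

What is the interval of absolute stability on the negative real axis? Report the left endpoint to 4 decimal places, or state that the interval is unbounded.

On y'=λy, z=hλ:
  y_{n+1} = y_n + z·[8/15·y_n + 7/15·y_{n+1}] ⇒ (1 − 7/15z)y_{n+1} = (1 + 8/15z)y_n
  ⇒ R(z) = (1 + 8/15z)/(1 − 7/15z).

Solve |R(x)|<1 on ℝ⁻.
x=-1.28: |R|=0.1987
R=−1: 1+8/15x = −1+7/15x ⇒ -1/15x=2 ⇒ x=2/(-1/15)=-30.0000
Confirm numerically:
  x=-29.630: |R|=0.99834 <1
  x=-16.752: |R|=0.89984 <1
  x=-12.579: |R|=0.83095 <1
  x=-30.507: |R|=1.00222 >1
  x=-30.149: |R|=1.00066 >1
  x=-30.044: |R|=1.00020 >1
Stable set (-30.0000, 0).

z∈(-30.0000,0).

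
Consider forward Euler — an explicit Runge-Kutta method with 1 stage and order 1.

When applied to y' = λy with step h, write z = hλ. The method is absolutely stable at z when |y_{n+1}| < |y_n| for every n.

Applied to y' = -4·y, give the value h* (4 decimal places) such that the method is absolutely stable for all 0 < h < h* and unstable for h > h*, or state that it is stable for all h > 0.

Test eqn y'=λy, z=hλ:
  order 1, 1-stage ⇒ R(z)=1+z
  (e.g. R(-0.71)=0.29000, |R|=0.29000)

Need |R(x)|<1, x<0.
x=-0.71: |R|=0.2900
|R(-1.91)|=0.9100 |R(-1.78)|=0.7800 |R(-1.54)|=0.5400
Bisect:
  x_lo=-2.7874 |R|=1.7874  x_hi=-0.1872 |R|=0.8128
  mid=-1.48729 |R|=0.48729 →hi
  mid=-2.13735 |R|=1.13735 →lo
  mid=-1.81232 |R|=0.81232 →hi
  mid=-1.97483 |R|=0.97483 →hi
  mid=-2.05609 |R|=1.05609 →lo
  mid=-2.01546 |R|=1.01546 →lo
  mid=-1.99515 |R|=0.99515 →hi
  mid=-2.00530 |R|=1.00530 →lo
  mid=-2.00022 |R|=1.00022 →lo
  ...
  [-2.00007,-1.99991] ⇒ x*=-2.0000
So |R|<1 on (-2.0000, 0).

(-2.0000,0); λ=-4 ⇒ h* = 0.5000.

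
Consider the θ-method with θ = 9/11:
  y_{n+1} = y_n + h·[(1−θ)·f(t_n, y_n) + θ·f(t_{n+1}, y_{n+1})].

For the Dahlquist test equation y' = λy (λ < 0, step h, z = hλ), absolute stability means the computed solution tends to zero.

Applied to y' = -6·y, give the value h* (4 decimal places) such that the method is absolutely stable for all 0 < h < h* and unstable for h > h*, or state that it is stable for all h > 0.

Test eqn y'=λy, z=hλ:
  y_{n+1} = y_n + z·[2/11·y_n + 9/11·y_{n+1}] ⇒ (1 − 9/11z)y_{n+1} = (1 + 2/11z)y_n
  so R(z) = (1 + 2/11z)/(1 − 9/11z).

Boundary: |R(x)|=1, x<0.
x=-0.81: |R|=0.5128
x=-2: |R|=0.2414
x=-10: |R|=0.0891
x=-100: |R|=0.2075
θ=9/11≥1/2 ⇒ |1+2/11x|<|1−9/11x| ∀x<0 ⇒ stable on all of ℝ⁻.

unbounded; (−∞, 0). Any h>0 works for λ=-6.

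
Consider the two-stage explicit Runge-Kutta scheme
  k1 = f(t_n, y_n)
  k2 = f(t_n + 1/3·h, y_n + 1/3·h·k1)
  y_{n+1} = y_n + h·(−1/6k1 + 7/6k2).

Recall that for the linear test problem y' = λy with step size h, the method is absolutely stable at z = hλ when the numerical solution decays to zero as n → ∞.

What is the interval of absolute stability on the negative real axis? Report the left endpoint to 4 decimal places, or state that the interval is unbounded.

Test eqn y'=λy, z=hλ:
  k1=λy_n ⇒ h·k1=z·y_n;  k2=λ(1+1/3z)y_n ⇒ h·k2=z(1+1/3z)y_n
  y_{n+1}/y_n = 1 − 1/6z + 7/6z(1+1/3z) = 1 + z + 7/18z²
  so R(z) = 1 + z + 7/18z².

Need |R(x)|<1, x<0.
x=-0.61: |R|=0.5347
R=1: x+7/18x²=0 ⇒ x=−18/7=-2.5714; min R=1−1/(4·7/18)=0.3571>−1
Confirm numerically:
  x=-1.812: |R|=0.46486 <1
  x=-1.728: |R|=0.43322 <1
  x=-1.422: |R|=0.36437 <1
  x=-2.858: |R|=1.31851 >1
  x=-2.747: |R|=1.18756 >1
  x=-2.682: |R|=1.11533 >1
Stable set (-2.5714, 0).

z∈(-2.5714,0).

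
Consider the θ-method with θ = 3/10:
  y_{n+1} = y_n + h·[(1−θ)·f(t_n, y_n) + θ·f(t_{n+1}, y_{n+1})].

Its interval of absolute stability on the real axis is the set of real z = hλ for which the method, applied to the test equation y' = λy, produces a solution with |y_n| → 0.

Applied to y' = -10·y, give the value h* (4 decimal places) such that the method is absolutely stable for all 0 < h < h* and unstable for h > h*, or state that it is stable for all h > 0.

With y'=λy (z=hλ):
  y_{n+1} = y_n + z·[7/10·y_n + 3/10·y_{n+1}] ⇒ (1 − 3/10z)y_{n+1} = (1 + 7/10z)y_n
  ⇒ R(z) = (1 + 7/10z)/(1 − 3/10z).

Find x<0 with |R(x)|<1.
x=-0.32: |R|=0.7080
R=−1: 1+7/10x = −1+3/10x ⇒ -2/5x=2 ⇒ x=2/(-2/5)=-5.0000
Confirm numerically:
  x=-4.419: |R|=0.90007 <1
  x=-4.089: |R|=0.83635 <1
  x=-3.892: |R|=0.79553 <1
  x=-5.138: |R|=1.02172 >1
  x=-5.052: |R|=1.00827 >1
Stable set (-5.0000, 0).

(-5.0000,0); λ=-10 ⇒ h* = (5)/10 = 0.5000.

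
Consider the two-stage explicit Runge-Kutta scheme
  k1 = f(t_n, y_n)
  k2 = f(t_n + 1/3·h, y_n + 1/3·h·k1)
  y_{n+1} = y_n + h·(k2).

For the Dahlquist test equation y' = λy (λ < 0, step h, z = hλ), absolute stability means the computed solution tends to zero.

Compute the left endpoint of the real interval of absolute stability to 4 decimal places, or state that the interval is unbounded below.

Test eqn y'=λy, z=hλ:
  k1=λy_n ⇒ h·k1=z·y_n;  k2=λ(1+1/3z)y_n ⇒ h·k2=z(1+1/3z)y_n
  y_{n+1}/y_n = 1 + z(1+1/3z) = 1 + z + 1/3z²
  Hence R(z) = 1 + z + 1/3z².

Solve |R(x)|<1 on ℝ⁻.
x=-0.76: |R|=0.4325
R=1: x+1/3x²=0 ⇒ x=−3=-3.0000; min R=1−1/(4·1/3)=0.2500>−1
Confirm numerically:
  x=-1.804: |R|=0.28081 <1
  x=-1.474: |R|=0.25023 <1
  x=-1.204: |R|=0.27921 <1
  x=-3.500: |R|=1.58333 >1
  x=-3.368: |R|=1.41314 >1
  x=-3.281: |R|=1.30732 >1
Interval (-3.0000, 0).

left endpoint -3.0000.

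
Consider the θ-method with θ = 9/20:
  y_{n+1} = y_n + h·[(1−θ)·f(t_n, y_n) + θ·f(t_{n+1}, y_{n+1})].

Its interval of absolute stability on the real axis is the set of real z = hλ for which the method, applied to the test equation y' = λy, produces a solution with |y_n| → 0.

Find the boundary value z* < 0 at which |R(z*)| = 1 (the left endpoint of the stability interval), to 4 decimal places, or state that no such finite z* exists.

left endpoint -20.0000.

Set f=λy, z=hλ:
  y_{n+1} = y_n + z·[11/20·y_n + 9/20·y_{n+1}] ⇒ (1 − 9/20z)y_{n+1} = (1 + 11/20z)y_n
  Hence R(z) = (1 + 11/20z)/(1 − 9/20z).

Find x<0 with |R(x)|<1.
x=-1.59: |R|=0.0732
R=−1: 1+11/20x = −1+9/20x ⇒ -1/10x=2 ⇒ x=2/(-1/10)=-20.0000
Confirm numerically:
  x=-18.079: |R|=0.97897 <1
  x=-16.850: |R|=0.96330 <1
  x=-9.858: |R|=0.81343 <1
  x=-20.276: |R|=1.00273 >1
  x=-20.263: |R|=1.00260 >1
  x=-20.262: |R|=1.00259 >1
Interval (-20.0000, 0).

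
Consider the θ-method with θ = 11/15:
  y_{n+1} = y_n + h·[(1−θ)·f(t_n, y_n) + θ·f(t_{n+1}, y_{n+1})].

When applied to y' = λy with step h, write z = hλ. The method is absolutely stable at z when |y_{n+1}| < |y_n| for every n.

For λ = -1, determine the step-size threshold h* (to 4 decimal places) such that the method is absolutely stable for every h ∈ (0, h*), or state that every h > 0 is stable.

(−∞, 0) — no finite endpoint. Any h>0 works for λ=-1.

Set f=λy, z=hλ:
  y_{n+1} = y_n + z·[4/15·y_n + 11/15·y_{n+1}] ⇒ (1 − 11/15z)y_{n+1} = (1 + 4/15z)y_n
  R(z) = (1 + 4/15z)/(1 − 11/15z).

Find x<0 with |R(x)|<1.
x=-0.71: |R|=0.5331
x=-2: |R|=0.1892
x=-10: |R|=0.2000
x=-100: |R|=0.3453
θ=11/15≥1/2 ⇒ |1+4/15x|<|1−11/15x| ∀x<0 ⇒ interval (−∞,0).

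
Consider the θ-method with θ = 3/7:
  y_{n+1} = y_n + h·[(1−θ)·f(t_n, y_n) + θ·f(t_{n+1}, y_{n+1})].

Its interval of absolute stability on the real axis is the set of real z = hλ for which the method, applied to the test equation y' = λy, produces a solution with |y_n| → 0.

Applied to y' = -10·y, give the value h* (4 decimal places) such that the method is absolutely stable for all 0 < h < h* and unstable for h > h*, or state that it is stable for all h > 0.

(-14.0000,0); λ=-10 ⇒ h* = (14)/10 = 1.4000.

On y'=λy, z=hλ:
  y_{n+1} = y_n + z·[4/7·y_n + 3/7·y_{n+1}] ⇒ (1 − 3/7z)y_{n+1} = (1 + 4/7z)y_n
  so R(z) = (1 + 4/7z)/(1 − 3/7z).

Boundary: |R(x)|=1, x<0.
x=-0.61: |R|=0.5164
R=−1: 1+4/7x = −1+3/7x ⇒ -1/7x=2 ⇒ x=2/(-1/7)=-14.0000
Confirm numerically:
  x=-13.949: |R|=0.99896 <1
  x=-10.664: |R|=0.91444 <1
  x=-8.816: |R|=0.84501 <1
  x=-7.882: |R|=0.80037 <1
  x=-14.151: |R|=1.00305 >1
  x=-14.096: |R|=1.00195 >1
Interval (-14.0000, 0).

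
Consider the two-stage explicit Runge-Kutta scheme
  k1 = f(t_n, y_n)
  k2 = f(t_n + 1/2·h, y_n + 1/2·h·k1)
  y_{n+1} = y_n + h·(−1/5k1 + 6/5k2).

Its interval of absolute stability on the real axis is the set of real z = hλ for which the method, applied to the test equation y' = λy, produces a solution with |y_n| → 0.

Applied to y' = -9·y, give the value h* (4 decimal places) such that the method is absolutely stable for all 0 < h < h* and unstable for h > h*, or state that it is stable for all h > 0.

(-1.6667,0); λ=-9 ⇒ h* = (5/3)/9 = 0.1852.

On y'=λy, z=hλ:
  k1=λy_n ⇒ h·k1=z·y_n;  k2=λ(1+1/2z)y_n ⇒ h·k2=z(1+1/2z)y_n
  y_{n+1}/y_n = 1 − 1/5z + 6/5z(1+1/2z) = 1 + z + 3/5z²
  Hence R(z) = 1 + z + 3/5z².

Solve |R(x)|<1 on ℝ⁻.
x=-0.31: |R|=0.7477
R=1: x+3/5x²=0 ⇒ x=−5/3=-1.6667; min R=1−1/(4·3/5)=0.5833>−1
Confirm numerically:
  x=-1.493: |R|=0.84443 <1
  x=-1.322: |R|=0.72661 <1
  x=-0.823: |R|=0.58340 <1
  x=-0.794: |R|=0.58426 <1
  x=-2.196: |R|=1.69745 >1
  x=-1.998: |R|=1.39720 >1
  x=-1.964: |R|=1.35038 >1
Interval (-1.6667, 0).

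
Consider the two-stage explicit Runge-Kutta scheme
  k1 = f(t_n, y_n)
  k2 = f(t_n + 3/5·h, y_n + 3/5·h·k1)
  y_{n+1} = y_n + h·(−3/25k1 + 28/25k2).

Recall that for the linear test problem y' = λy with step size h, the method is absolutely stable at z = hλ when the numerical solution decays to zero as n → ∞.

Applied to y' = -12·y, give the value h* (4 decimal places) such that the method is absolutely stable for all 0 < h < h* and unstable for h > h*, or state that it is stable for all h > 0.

(-1.4881,0); λ=-12 ⇒ h* = (125/84)/12 = 0.1240.

With y'=λy (z=hλ):
  k1=λy_n ⇒ h·k1=z·y_n;  k2=λ(1+3/5z)y_n ⇒ h·k2=z(1+3/5z)y_n
  y_{n+1}/y_n = 1 − 3/25z + 28/25z(1+3/5z) = 1 + z + 84/125z²
  so R(z) = 1 + z + 84/125z².

Boundary: |R(x)|=1, x<0.
x=-1.7: |R|=1.2421
R=1: x+84/125x²=0 ⇒ x=−125/84=-1.4881; min R=1−1/(4·84/125)=0.6280>−1
Confirm numerically:
  x=-1.400: |R|=0.91712 <1
  x=-0.950: |R|=0.65648 <1
  x=-0.745: |R|=0.62798 <1
  x=-2.036: |R|=1.74964 >1
  x=-2.030: |R|=1.73924 >1
  x=-1.541: |R|=1.05479 >1
Interval (-1.4881, 0).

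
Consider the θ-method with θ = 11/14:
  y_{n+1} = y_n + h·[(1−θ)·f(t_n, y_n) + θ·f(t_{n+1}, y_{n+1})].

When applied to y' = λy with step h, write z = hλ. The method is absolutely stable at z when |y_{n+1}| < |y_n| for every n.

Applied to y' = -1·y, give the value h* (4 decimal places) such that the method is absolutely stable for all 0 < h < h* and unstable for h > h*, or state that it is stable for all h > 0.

On y'=λy, z=hλ:
  y_{n+1} = y_n + z·[3/14·y_n + 11/14·y_{n+1}] ⇒ (1 − 11/14z)y_{n+1} = (1 + 3/14z)y_n
  ⇒ R(z) = (1 + 3/14z)/(1 − 11/14z).

Find x<0 with |R(x)|<1.
x=-0.51: |R|=0.6359
x=-2: |R|=0.2222
x=-10: |R|=0.1290
x=-100: |R|=0.2567
θ=11/14≥1/2 ⇒ |1+3/14x|<|1−11/14x| ∀x<0 ⇒ stable on all of ℝ⁻.

interval (−∞, 0). Any h>0 works for λ=-1.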